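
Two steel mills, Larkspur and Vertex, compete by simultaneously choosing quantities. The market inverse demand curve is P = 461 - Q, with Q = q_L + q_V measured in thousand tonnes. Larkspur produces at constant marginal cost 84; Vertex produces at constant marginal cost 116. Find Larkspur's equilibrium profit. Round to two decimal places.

Larkspur's profit: π_L = (461 - Q)q_L - (84q_L). Setting ∂π_L/∂q_L = 0: 377 - 2q_L - (q_V) = 0.
Vertex's first-order condition: 345 - 2q_V - (q_L) = 0.
Best responses: q_L = (377 - q_V)/2, q_V = (345 - q_L)/2.
Solving the pair: q_L = 409/3, q_V = 313/3.
Price P = 461 - 722/3 = 661/3.
Larkspur's profit: (661/3 - 84)·(409/3) = 18586.7778.

18586.78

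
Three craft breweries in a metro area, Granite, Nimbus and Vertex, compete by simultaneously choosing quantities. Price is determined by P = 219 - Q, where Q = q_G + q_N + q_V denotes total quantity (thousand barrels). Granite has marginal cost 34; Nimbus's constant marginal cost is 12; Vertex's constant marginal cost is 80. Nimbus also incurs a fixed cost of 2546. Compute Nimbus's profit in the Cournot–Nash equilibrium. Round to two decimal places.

2967.06

Granite's profit: π_G = (219 - Q)q_G - (34q_G). Setting ∂π_G/∂q_G = 0: 185 - 2q_G - (q_N + q_V) = 0.
Nimbus's first-order condition: 207 - 2q_N - (q_G + q_V) = 0.
Vertex's first-order condition: 139 - 2q_V - (q_G + q_N) = 0.
Adding the 3 conditions: 531 − 2Q − 2Q = 0, i.e. Q = 531/4.
Back-substituting: q_G = (185 − 531/4) = 209/4, q_N = (207 − 531/4) = 297/4, q_V = (139 − 531/4) = 25/4.
Price P = 219 - 531/4 = 345/4.
Nimbus's profit: (345/4 - 12)·(297/4) - 2546 = 2967.0625.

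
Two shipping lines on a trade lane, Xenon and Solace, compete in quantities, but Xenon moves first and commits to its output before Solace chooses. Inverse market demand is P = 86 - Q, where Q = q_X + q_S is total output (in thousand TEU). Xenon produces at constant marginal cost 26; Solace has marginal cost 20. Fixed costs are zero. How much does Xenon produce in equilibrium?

27

The follower Solace best-responds to any q_X: π_S = (86 - Q)q_S - 20q_S.
Follower FOC: 66 - q_X - 2q_S = 0, so q_S(q_X) = (66 - q_X)/2.
The leader anticipates this reaction. Substituting into P = 86 - Q gives P = 53 - (1/2)q_X, so π_X = (53 - (1/2)q_X)q_X - 26q_X.
Maximising: ∂π_X/∂q_X = 27 - q_X = 0, giving q_X = 27.
Then q_S = (66 - 27)/2 = 39/2.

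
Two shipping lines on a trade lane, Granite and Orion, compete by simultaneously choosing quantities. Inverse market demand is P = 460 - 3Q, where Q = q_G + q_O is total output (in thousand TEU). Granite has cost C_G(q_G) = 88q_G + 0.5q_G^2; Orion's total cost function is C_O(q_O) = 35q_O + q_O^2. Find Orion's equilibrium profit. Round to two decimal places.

Granite's profit: π_G = (460 - 3Q)q_G - (88q_G + (1/2)q_G²). Setting ∂π_G/∂q_G = 0: 372 - 7q_G - 3(q_O) = 0.
Orion's profit: π_O = (460 - 3Q)q_O - (35q_O + q_O²). Setting ∂π_O/∂q_O = 0: 425 - 8q_O - 3(q_G) = 0.
So q_G = (372 - 3q_O)/7 and q_O = (425 - 3q_G)/8.
Solving the pair: q_G = 1701/47, q_O = 1859/47.
Price P = 460 - 3·75.7447 = 232.7660.
Orion's profit: 232.7660·(1859/47) - 35·(1859/47) - (1859/47)² = 6257.8198.

6257.82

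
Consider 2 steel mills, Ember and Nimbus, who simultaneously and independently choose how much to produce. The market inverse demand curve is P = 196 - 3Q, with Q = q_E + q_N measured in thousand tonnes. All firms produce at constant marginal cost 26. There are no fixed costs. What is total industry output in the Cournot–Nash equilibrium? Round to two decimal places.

A representative firm's profit is π_i = q_i(196 - 3Q) - 26q_i.
Setting ∂π_i/∂q_i = 0 with rivals' quantities fixed: 170 - 6q_i - 3q_j = 0.
By symmetry each firm produces the same amount; substituting q_j = q_i yields q_i = 170/9.
Total output Q = 170/9 + 170/9 = 340/9.

37.78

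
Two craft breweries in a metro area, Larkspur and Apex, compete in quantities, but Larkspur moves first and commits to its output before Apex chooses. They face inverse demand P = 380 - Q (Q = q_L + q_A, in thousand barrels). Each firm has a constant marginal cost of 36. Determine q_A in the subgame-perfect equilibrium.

86

The follower Apex best-responds to any q_L: π_A = (380 - Q)q_A - 36q_A.
Follower FOC: 344 - q_L - 2q_A = 0, so q_A(q_L) = (344 - q_L)/2.
Larkspur substitutes q_A(q_L) into its own profit: π_L = q_L(380 - q_L - (344 - q_L)/2) - 36q_L = (208 - (1/2)q_L)q_L - 36q_L.
Leader FOC: 172 - q_L = 0, so q_L = 172.
Then q_A = (344 - 172)/2 = 86.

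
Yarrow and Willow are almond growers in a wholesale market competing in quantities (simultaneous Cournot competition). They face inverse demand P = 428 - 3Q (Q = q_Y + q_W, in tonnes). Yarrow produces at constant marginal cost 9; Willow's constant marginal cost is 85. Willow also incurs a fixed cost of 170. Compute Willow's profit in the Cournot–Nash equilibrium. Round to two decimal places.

Yarrow's profit: π_Y = (428 - 3Q)q_Y - (9q_Y). Setting ∂π_Y/∂q_Y = 0: 419 - 6q_Y - 3(q_W) = 0.
Willow's profit: π_W = (428 - 3Q)q_W - (85q_W). Setting ∂π_W/∂q_W = 0: 343 - 6q_W - 3(q_Y) = 0.
Rearranging gives the reaction functions q_Y = (419 - 3q_W)/6 and q_W = (343 - 3q_Y)/6.
Solving the pair: q_Y = 55, q_W = 89/3.
Price P = 428 - 3·(254/3) = 174.
Willow's profit: (174 - 85)·(89/3) - 170 = 2470.3333.

2470.33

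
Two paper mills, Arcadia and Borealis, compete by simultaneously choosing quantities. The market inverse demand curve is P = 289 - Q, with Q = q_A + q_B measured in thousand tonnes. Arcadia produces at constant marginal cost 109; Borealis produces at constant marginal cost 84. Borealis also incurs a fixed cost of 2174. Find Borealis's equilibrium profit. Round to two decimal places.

3703.78

Arcadia's profit: π_A = (289 - Q)q_A - (109q_A). Setting ∂π_A/∂q_A = 0: 180 - 2q_A - (q_B) = 0.
Borealis's profit: π_B = (289 - Q)q_B - (84q_B). Setting ∂π_B/∂q_B = 0: 205 - 2q_B - (q_A) = 0.
Rearranging gives the reaction functions q_A = (180 - q_B)/2 and q_B = (205 - q_A)/2.
Solving the pair: q_A = 155/3, q_B = 230/3.
Price P = 289 - 385/3 = 482/3.
Borealis's profit: (482/3 - 84)·(230/3) - 2174 = 3703.7778.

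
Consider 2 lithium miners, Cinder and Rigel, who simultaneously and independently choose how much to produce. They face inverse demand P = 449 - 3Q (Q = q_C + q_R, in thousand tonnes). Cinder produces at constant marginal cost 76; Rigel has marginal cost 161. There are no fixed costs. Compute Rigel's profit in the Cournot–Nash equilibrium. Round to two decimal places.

1526.26

Cinder's profit: π_C = (449 - 3Q)q_C - (76q_C). Setting ∂π_C/∂q_C = 0: 373 - 6q_C - 3(q_R) = 0.
Rigel's first-order condition: 288 - 6q_R - 3(q_C) = 0.
Best responses: q_C = (373 - 3q_R)/6, q_R = (288 - 3q_C)/6.
Substituting one into the other gives q_C = 458/9 and q_R = 203/9.
Price P = 449 - 3·(661/9) = 686/3.
Rigel's profit: (686/3 - 161)·(203/9) = 1526.2593.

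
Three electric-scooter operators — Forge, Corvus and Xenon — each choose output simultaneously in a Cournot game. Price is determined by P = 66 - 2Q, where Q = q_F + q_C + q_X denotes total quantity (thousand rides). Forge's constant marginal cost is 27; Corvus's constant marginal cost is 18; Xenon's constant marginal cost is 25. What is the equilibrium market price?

Forge's profit: π_F = (66 - 2Q)q_F - (27q_F). Setting ∂π_F/∂q_F = 0: 39 - 4q_F - 2(q_C + q_X) = 0.
Corvus's profit: π_C = (66 - 2Q)q_C - (18q_C). Setting ∂π_C/∂q_C = 0: 48 - 4q_C - 2(q_F + q_X) = 0.
Xenon's profit: π_X = (66 - 2Q)q_X - (25q_X). Setting ∂π_X/∂q_X = 0: 41 - 4q_X - 2(q_F + q_C) = 0.
Summing all 3 equations gives 128 − 8Q = 0, hence Q = 16.
Back-substituting: q_F = (39 − 32)/2 = 7/2, q_C = (48 − 32)/2 = 8, q_X = (41 − 32)/2 = 9/2.
Total output Q = 16, so price P = 66 - 2·16 = 34.

34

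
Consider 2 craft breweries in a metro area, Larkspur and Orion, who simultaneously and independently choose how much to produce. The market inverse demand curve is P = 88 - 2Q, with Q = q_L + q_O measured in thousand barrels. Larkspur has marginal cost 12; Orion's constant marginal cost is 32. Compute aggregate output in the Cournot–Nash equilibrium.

22

Larkspur's profit: π_L = (88 - 2Q)q_L - (12q_L). Setting ∂π_L/∂q_L = 0: 76 - 4q_L - 2(q_O) = 0.
Orion's profit: π_O = (88 - 2Q)q_O - (32q_O). Setting ∂π_O/∂q_O = 0: 56 - 4q_O - 2(q_L) = 0.
So q_L = (76 - 2q_O)/4 and q_O = (56 - 2q_L)/4.
Substituting one into the other gives q_L = 16 and q_O = 6.
Total output Q = 16 + 6 = 22.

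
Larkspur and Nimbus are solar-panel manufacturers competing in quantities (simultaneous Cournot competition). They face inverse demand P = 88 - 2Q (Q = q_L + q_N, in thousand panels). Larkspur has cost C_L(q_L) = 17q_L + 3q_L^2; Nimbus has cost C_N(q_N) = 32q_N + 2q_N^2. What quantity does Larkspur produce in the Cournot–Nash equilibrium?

6

Larkspur's profit: π_L = (88 - 2Q)q_L - (17q_L + 3q_L²). Setting ∂π_L/∂q_L = 0: 71 - 10q_L - 2(q_N) = 0.
Nimbus's first-order condition: 56 - 8q_N - 2(q_L) = 0.
Best responses: q_L = (71 - 2q_N)/10, q_N = (56 - 2q_L)/8.
Substituting one into the other gives q_L = 6 and q_N = 11/2.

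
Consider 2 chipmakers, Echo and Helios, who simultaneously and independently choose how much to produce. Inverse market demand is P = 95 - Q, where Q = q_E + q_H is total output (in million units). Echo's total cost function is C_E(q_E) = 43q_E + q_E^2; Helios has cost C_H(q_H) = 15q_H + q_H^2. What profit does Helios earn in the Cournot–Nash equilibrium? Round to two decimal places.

638.44

Echo's profit: π_E = (95 - Q)q_E - (43q_E + q_E²). Setting ∂π_E/∂q_E = 0: 52 - 4q_E - (q_H) = 0.
Helios's profit: π_H = (95 - Q)q_H - (15q_H + q_H²). Setting ∂π_H/∂q_H = 0: 80 - 4q_H - (q_E) = 0.
Rearranging gives the reaction functions q_E = (52 - q_H)/4 and q_H = (80 - q_E)/4.
Substituting one into the other gives q_E = 128/15 and q_H = 268/15.
Price P = 95 - 132/5 = 343/5.
Helios's profit: (343/5)·(268/15) - 15·(268/15) - (268/15)² = 638.4356.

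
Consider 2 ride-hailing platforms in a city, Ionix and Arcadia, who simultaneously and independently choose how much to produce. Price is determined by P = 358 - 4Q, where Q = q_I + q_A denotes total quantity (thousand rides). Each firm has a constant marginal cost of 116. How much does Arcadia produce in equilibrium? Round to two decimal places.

A representative firm's profit is π_i = q_i(358 - 4Q) - 116q_i.
Setting ∂π_i/∂q_i = 0 with rivals' quantities fixed: 242 - 8q_i - 4q_j = 0.
With identical firms every q_j equals q_i, so q_j = q_i and 242 = 12q_i, giving q_i = 121/6.

20.17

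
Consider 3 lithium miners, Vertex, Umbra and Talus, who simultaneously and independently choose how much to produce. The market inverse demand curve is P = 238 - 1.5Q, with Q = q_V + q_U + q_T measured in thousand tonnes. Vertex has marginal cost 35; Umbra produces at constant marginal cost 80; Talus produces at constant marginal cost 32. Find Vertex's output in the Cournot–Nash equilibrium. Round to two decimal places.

40.83

Vertex's profit: π_V = (238 - 1.5Q)q_V - (35q_V). Setting ∂π_V/∂q_V = 0: 203 - 3q_V - (3/2)(q_U + q_T) = 0.
Umbra's first-order condition: 158 - 3q_U - (3/2)(q_V + q_T) = 0.
Talus's profit: π_T = (238 - 1.5Q)q_T - (32q_T). Setting ∂π_T/∂q_T = 0: 206 - 3q_T - (3/2)(q_V + q_U) = 0.
Adding the 3 first-order conditions: 567 − 6Q = 0, so Q = 189/2.
Back-substituting: q_V = (203 − 567/4)/(3/2) = 245/6, q_U = (158 − 567/4)/(3/2) = 65/6, q_T = (206 − 567/4)/(3/2) = 257/6.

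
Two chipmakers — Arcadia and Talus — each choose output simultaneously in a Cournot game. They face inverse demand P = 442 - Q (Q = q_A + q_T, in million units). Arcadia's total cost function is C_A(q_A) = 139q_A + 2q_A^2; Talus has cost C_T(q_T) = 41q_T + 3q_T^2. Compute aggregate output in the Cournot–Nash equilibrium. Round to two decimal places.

Arcadia's profit: π_A = (442 - Q)q_A - (139q_A + 2q_A²). Setting ∂π_A/∂q_A = 0: 303 - 6q_A - (q_T) = 0.
Talus's profit: π_T = (442 - Q)q_T - (41q_T + 3q_T²). Setting ∂π_T/∂q_T = 0: 401 - 8q_T - (q_A) = 0.
Rearranging gives the reaction functions q_A = (303 - q_T)/6 and q_T = (401 - q_A)/8.
Substituting one into the other gives q_A = 43.0426 and q_T = 44.7447.
Total output Q = 43.0426 + 44.7447 = 87.7872.

87.79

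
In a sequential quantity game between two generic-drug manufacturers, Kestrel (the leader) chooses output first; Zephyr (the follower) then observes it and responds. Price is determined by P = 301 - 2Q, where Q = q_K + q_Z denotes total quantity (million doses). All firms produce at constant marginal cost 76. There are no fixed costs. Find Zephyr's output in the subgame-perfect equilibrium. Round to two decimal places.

The follower Zephyr best-responds to any q_K: π_Z = (301 - 2Q)q_Z - 76q_Z.
Follower FOC: 225 - 2q_K - 4q_Z = 0, so q_Z(q_K) = (225 - 2q_K)/4.
Kestrel substitutes q_Z(q_K) into its own profit: π_K = q_K(301 - 2q_K - (225 - 2q_K)/2) - 76q_K = (377/2 - q_K)q_K - 76q_K.
The leader's first-order condition 225/2 - 2q_K = 0 yields q_K = 225/4.
Then q_Z = (225 - 2·(225/4))/4 = 225/8.

28.13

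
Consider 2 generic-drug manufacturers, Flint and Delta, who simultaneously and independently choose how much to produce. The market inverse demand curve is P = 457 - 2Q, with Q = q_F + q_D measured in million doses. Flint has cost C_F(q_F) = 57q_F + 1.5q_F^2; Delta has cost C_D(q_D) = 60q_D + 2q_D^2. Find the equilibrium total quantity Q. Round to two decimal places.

Flint's profit: π_F = (457 - 2Q)q_F - (57q_F + (3/2)q_F²). Setting ∂π_F/∂q_F = 0: 400 - 7q_F - 2(q_D) = 0.
Delta's profit: π_D = (457 - 2Q)q_D - (60q_D + 2q_D²). Setting ∂π_D/∂q_D = 0: 397 - 8q_D - 2(q_F) = 0.
Rearranging gives the reaction functions q_F = (400 - 2q_D)/7 and q_D = (397 - 2q_F)/8.
Substituting one into the other gives q_F = 1203/26 and q_D = 1979/52.
Total output Q = 1203/26 + 1979/52 = 84.3269.

84.33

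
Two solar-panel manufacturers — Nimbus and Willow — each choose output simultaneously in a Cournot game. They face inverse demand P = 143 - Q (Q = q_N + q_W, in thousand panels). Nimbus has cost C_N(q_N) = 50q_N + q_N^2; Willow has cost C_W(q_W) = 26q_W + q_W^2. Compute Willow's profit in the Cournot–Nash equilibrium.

Nimbus's profit: π_N = (143 - Q)q_N - (50q_N + q_N²). Setting ∂π_N/∂q_N = 0: 93 - 4q_N - (q_W) = 0.
Willow's first-order condition: 117 - 4q_W - (q_N) = 0.
Rearranging gives the reaction functions q_N = (93 - q_W)/4 and q_W = (117 - q_N)/4.
Substituting one into the other gives q_N = 17 and q_W = 25.
Price P = 143 - 42 = 101.
Willow's profit: 101·25 - 26·25 - 25² = 1250.

1250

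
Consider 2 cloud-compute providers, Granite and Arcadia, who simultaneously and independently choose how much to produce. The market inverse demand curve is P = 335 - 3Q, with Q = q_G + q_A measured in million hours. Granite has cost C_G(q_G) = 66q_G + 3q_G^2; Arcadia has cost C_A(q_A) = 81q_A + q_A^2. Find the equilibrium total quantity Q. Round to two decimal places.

Granite's profit: π_G = (335 - 3Q)q_G - (66q_G + 3q_G²). Setting ∂π_G/∂q_G = 0: 269 - 12q_G - 3(q_A) = 0.
Arcadia's first-order condition: 254 - 8q_A - 3(q_G) = 0.
Rearranging gives the reaction functions q_G = (269 - 3q_A)/12 and q_A = (254 - 3q_G)/8.
Substituting one into the other gives q_G = 1390/87 and q_A = 747/29.
Total output Q = 1390/87 + 747/29 = 41.7356.

41.74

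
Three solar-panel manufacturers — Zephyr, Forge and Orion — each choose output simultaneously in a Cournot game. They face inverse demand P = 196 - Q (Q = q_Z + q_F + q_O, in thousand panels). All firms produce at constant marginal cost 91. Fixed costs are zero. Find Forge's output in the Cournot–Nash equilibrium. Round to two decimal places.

26.25

A representative firm's profit is π_i = q_i(196 - Q) - 91q_i.
Setting ∂π_i/∂q_i = 0 with rivals' quantities fixed: 105 - 2q_i - Σ_{j≠i} q_j = 0.
With identical firms every q_j equals q_i, so Σ_{j≠i} q_j = 2q_i and 105 = 4q_i, giving q_i = 105/4.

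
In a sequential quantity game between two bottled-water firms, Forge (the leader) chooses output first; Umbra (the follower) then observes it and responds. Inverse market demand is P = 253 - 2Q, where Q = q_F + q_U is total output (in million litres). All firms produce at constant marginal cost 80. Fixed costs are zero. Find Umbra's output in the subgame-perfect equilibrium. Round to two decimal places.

The follower Umbra best-responds to any q_F: π_U = (253 - 2Q)q_U - 80q_U.
∂π_U/∂q_U = 173 - 2q_F - 4q_U = 0 gives the reaction function q_U = (173 - 2q_F)/4.
Forge substitutes q_U(q_F) into its own profit: π_F = q_F(253 - 2q_F - (173 - 2q_F)/2) - 80q_F = (333/2 - q_F)q_F - 80q_F.
Maximising: ∂π_F/∂q_F = 173/2 - 2q_F = 0, giving q_F = 173/4.
Then q_U = (173 - 2·(173/4))/4 = 173/8.

21.63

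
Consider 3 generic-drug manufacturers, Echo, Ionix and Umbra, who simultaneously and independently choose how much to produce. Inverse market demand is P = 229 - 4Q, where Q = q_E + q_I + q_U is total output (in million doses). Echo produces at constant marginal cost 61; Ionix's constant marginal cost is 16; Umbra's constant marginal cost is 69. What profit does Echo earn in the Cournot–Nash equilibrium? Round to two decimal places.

Echo's profit: π_E = (229 - 4Q)q_E - (61q_E). Setting ∂π_E/∂q_E = 0: 168 - 8q_E - 4(q_I + q_U) = 0.
Ionix's first-order condition: 213 - 8q_I - 4(q_E + q_U) = 0.
Umbra's profit: π_U = (229 - 4Q)q_U - (69q_U). Setting ∂π_U/∂q_U = 0: 160 - 8q_U - 4(q_E + q_I) = 0.
Adding the 3 conditions: 541 − 8Q − 8Q = 0, i.e. Q = 541/16.
Back-substituting: q_E = (168 − 541/4)/4 = 131/16, q_I = (213 − 541/4)/4 = 311/16, q_U = (160 − 541/4)/4 = 99/16.
Price P = 229 - 4·(541/16) = 375/4.
Echo's profit: (375/4 - 61)·(131/16) = 268.1406.

268.14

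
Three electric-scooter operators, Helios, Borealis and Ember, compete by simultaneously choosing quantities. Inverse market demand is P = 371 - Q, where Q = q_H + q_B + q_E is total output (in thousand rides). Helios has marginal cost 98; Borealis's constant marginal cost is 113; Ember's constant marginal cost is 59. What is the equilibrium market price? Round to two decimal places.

160.25

Helios's profit: π_H = (371 - Q)q_H - (98q_H). Setting ∂π_H/∂q_H = 0: 273 - 2q_H - (q_B + q_E) = 0.
Borealis's profit: π_B = (371 - Q)q_B - (113q_B). Setting ∂π_B/∂q_B = 0: 258 - 2q_B - (q_H + q_E) = 0.
Ember's profit: π_E = (371 - Q)q_E - (59q_E). Setting ∂π_E/∂q_E = 0: 312 - 2q_E - (q_H + q_B) = 0.
Adding the 3 conditions: 843 − 2Q − 2Q = 0, i.e. Q = 843/4.
Back-substituting: q_H = (273 − 843/4) = 249/4, q_B = (258 − 843/4) = 189/4, q_E = (312 − 843/4) = 405/4.
Total output Q = 843/4, so price P = 371 - 843/4 = 641/4.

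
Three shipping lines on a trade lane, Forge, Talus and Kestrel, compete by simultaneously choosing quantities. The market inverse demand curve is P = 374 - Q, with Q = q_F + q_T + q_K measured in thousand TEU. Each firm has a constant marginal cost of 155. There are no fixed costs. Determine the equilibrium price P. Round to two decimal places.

Each firm earns π_i = (374 - Q)q_i - 155q_i.
Setting ∂π_i/∂q_i = 0 with rivals' quantities fixed: 219 - 2q_i - Σ_{j≠i} q_j = 0.
By symmetry each firm produces the same amount; substituting Σ_{j≠i} q_j = 2q_i yields q_i = 219/4.
Total output Q = 657/4, so price P = 374 - 657/4 = 839/4.

209.75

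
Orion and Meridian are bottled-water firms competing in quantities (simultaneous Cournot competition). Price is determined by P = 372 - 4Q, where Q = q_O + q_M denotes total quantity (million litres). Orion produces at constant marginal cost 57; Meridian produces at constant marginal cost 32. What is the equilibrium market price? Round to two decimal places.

Orion's profit: π_O = (372 - 4Q)q_O - (57q_O). Setting ∂π_O/∂q_O = 0: 315 - 8q_O - 4(q_M) = 0.
Meridian's first-order condition: 340 - 8q_M - 4(q_O) = 0.
So q_O = (315 - 4q_M)/8 and q_M = (340 - 4q_O)/8.
Solving the pair: q_O = 145/6, q_M = 365/12.
Total output Q = 655/12, so price P = 372 - 4·(655/12) = 461/3.

153.67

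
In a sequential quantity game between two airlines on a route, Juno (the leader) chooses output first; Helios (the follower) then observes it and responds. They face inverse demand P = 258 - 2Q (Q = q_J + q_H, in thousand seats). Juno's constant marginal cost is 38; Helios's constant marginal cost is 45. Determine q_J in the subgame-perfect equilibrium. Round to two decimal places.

56.75

The follower Helios best-responds to any q_J: π_H = (258 - 2Q)q_H - 45q_H.
∂π_H/∂q_H = 213 - 2q_J - 4q_H = 0 gives the reaction function q_H = (213 - 2q_J)/4.
Juno substitutes q_H(q_J) into its own profit: π_J = q_J(258 - 2q_J - (213 - 2q_J)/2) - 38q_J = (303/2 - q_J)q_J - 38q_J.
Maximising: ∂π_J/∂q_J = 227/2 - 2q_J = 0, giving q_J = 227/4.
Then q_H = (213 - 2·(227/4))/4 = 199/8.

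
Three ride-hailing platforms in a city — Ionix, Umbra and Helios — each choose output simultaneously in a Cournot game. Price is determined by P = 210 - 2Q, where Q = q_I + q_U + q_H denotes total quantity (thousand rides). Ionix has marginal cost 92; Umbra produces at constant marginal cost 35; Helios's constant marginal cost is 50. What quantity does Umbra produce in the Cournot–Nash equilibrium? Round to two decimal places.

30.88

Ionix's profit: π_I = (210 - 2Q)q_I - (92q_I). Setting ∂π_I/∂q_I = 0: 118 - 4q_I - 2(q_U + q_H) = 0.
Umbra's first-order condition: 175 - 4q_U - 2(q_I + q_H) = 0.
Helios's profit: π_H = (210 - 2Q)q_H - (50q_H). Setting ∂π_H/∂q_H = 0: 160 - 4q_H - 2(q_I + q_U) = 0.
Summing all 3 equations gives 453 − 8Q = 0, hence Q = 453/8.
Back-substituting: q_I = (118 − 453/4)/2 = 19/8, q_U = (175 − 453/4)/2 = 247/8, q_H = (160 − 453/4)/2 = 187/8.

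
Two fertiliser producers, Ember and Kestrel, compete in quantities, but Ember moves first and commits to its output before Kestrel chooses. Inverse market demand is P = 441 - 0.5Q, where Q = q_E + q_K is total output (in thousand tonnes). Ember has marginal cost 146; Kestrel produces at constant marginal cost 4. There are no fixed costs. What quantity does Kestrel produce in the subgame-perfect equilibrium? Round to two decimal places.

The follower Kestrel best-responds to any q_E: π_K = (441 - 0.5Q)q_K - 4q_K.
Setting the follower's marginal profit to zero, 437 - (1/2)q_E - q_K = 0, i.e. q_K = (437 - (1/2)q_E).
Ember substitutes q_K(q_E) into its own profit: π_E = q_E(441 - (1/2)q_E - (437 - (1/2)q_E)/2) - 146q_E = (445/2 - (1/4)q_E)q_E - 146q_E.
The leader's first-order condition 153/2 - (1/2)q_E = 0 yields q_E = 153.
Then q_K = (437 - (1/2)·153) = 721/2.

360.50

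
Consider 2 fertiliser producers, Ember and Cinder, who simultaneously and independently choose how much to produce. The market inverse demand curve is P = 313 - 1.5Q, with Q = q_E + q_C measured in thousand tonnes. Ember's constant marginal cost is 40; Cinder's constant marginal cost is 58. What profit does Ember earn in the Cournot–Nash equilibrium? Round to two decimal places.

Ember's profit: π_E = (313 - 1.5Q)q_E - (40q_E). Setting ∂π_E/∂q_E = 0: 273 - 3q_E - (3/2)(q_C) = 0.
Cinder's first-order condition: 255 - 3q_C - (3/2)(q_E) = 0.
So q_E = (273 - (3/2)q_C)/3 and q_C = (255 - (3/2)q_E)/3.
Substituting one into the other gives q_E = 194/3 and q_C = 158/3.
Price P = 313 - (3/2)·(352/3) = 137.
Ember's profit: (137 - 40)·(194/3) = 6272.6667.

6272.67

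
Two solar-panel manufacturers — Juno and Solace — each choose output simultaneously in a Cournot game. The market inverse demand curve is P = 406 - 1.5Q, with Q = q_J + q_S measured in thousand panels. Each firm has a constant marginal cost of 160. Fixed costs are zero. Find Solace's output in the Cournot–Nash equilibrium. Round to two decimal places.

A representative firm's profit is π_i = q_i(406 - 1.5Q) - 160q_i.
First-order condition (treating rivals' output as given): 246 - 3q_i - (3/2)q_j = 0.
With identical firms every q_j equals q_i, so q_j = q_i and 246 = (9/2)q_i, giving q_i = 164/3.

54.67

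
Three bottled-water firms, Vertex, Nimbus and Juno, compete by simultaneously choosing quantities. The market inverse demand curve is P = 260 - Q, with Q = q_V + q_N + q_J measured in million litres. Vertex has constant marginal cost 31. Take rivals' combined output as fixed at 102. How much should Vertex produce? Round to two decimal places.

With rivals' combined output fixed at 102, Vertex's profit is π_V = (260 - 102 - q_V)q_V - (31q_V) = (158 - q_V)q_V - (31q_V).
∂π_V/∂q_V = 127 - 2q_V = 0, so q_V = 127/2.

63.50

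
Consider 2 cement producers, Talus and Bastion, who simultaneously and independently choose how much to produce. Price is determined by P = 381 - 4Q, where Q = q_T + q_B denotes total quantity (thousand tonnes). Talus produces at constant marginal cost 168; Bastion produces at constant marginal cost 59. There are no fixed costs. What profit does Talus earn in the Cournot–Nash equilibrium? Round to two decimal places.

Talus's profit: π_T = (381 - 4Q)q_T - (168q_T). Setting ∂π_T/∂q_T = 0: 213 - 8q_T - 4(q_B) = 0.
Bastion's profit: π_B = (381 - 4Q)q_B - (59q_B). Setting ∂π_B/∂q_B = 0: 322 - 8q_B - 4(q_T) = 0.
Best responses: q_T = (213 - 4q_B)/8, q_B = (322 - 4q_T)/8.
Solving the pair: q_T = 26/3, q_B = 431/12.
Price P = 381 - 4·(535/12) = 608/3.
Talus's profit: (608/3 - 168)·(26/3) = 300.4444.

300.44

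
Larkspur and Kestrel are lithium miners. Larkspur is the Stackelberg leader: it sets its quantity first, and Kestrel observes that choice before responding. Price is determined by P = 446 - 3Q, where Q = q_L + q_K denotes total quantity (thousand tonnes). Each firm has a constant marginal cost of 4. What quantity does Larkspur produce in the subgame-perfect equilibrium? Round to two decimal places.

The follower Kestrel best-responds to any q_L: π_K = (446 - 3Q)q_K - 4q_K.
∂π_K/∂q_K = 442 - 3q_L - 6q_K = 0 gives the reaction function q_K = (442 - 3q_L)/6.
The leader anticipates this reaction. Substituting into P = 446 - 3Q gives P = 225 - (3/2)q_L, so π_L = (225 - (3/2)q_L)q_L - 4q_L.
Leader FOC: 221 - 3q_L = 0, so q_L = 221/3.
Then q_K = (442 - 3·(221/3))/6 = 221/6.

73.67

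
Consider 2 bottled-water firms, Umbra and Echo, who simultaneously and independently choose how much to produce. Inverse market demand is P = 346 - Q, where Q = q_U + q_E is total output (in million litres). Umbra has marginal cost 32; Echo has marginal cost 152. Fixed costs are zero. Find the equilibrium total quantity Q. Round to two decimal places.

Umbra's profit: π_U = (346 - Q)q_U - (32q_U). Setting ∂π_U/∂q_U = 0: 314 - 2q_U - (q_E) = 0.
Echo's first-order condition: 194 - 2q_E - (q_U) = 0.
So q_U = (314 - q_E)/2 and q_E = (194 - q_U)/2.
Solving the pair: q_U = 434/3, q_E = 74/3.
Total output Q = 434/3 + 74/3 = 508/3.

169.33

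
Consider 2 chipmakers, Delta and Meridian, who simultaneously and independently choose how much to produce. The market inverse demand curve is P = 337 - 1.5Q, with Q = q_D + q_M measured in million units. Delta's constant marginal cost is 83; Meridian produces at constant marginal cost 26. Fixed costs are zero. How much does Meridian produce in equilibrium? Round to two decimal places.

81.78

Delta's profit: π_D = (337 - 1.5Q)q_D - (83q_D). Setting ∂π_D/∂q_D = 0: 254 - 3q_D - (3/2)(q_M) = 0.
Meridian's profit: π_M = (337 - 1.5Q)q_M - (26q_M). Setting ∂π_M/∂q_M = 0: 311 - 3q_M - (3/2)(q_D) = 0.
So q_D = (254 - (3/2)q_M)/3 and q_M = (311 - (3/2)q_D)/3.
Substituting one into the other gives q_D = 394/9 and q_M = 736/9.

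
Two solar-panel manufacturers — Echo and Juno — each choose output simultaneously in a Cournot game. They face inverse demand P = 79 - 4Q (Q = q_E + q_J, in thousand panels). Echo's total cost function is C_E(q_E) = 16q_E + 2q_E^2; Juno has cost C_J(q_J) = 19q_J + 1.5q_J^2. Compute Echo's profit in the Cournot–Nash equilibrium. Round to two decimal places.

Echo's profit: π_E = (79 - 4Q)q_E - (16q_E + 2q_E²). Setting ∂π_E/∂q_E = 0: 63 - 12q_E - 4(q_J) = 0.
Juno's profit: π_J = (79 - 4Q)q_J - (19q_J + (3/2)q_J²). Setting ∂π_J/∂q_J = 0: 60 - 11q_J - 4(q_E) = 0.
Best responses: q_E = (63 - 4q_J)/12, q_J = (60 - 4q_E)/11.
Solving the pair: q_E = 453/116, q_J = 117/29.
Price P = 79 - 4·(921/116) = 1370/29.
Echo's profit: (1370/29)·(453/116) - 16·(453/116) - 2(453/116)² = 91.5022.

91.50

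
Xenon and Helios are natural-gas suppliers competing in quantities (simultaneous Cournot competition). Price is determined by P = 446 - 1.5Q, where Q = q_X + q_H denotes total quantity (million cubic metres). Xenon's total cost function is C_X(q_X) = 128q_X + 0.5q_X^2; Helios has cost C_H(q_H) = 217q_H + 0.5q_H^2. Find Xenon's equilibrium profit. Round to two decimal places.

9119.87

Xenon's profit: π_X = (446 - 1.5Q)q_X - (128q_X + (1/2)q_X²). Setting ∂π_X/∂q_X = 0: 318 - 4q_X - (3/2)(q_H) = 0.
Helios's profit: π_H = (446 - 1.5Q)q_H - (217q_H + (1/2)q_H²). Setting ∂π_H/∂q_H = 0: 229 - 4q_H - (3/2)(q_X) = 0.
Rearranging gives the reaction functions q_X = (318 - (3/2)q_H)/4 and q_H = (229 - (3/2)q_X)/4.
Substituting one into the other gives q_X = 67.5273 and q_H = 1756/55.
Price P = 446 - (3/2)·(1094/11) = 296.8182.
Xenon's profit: 296.8182·67.5273 - 128·67.5273 - (1/2)·67.5273² = 9119.8651.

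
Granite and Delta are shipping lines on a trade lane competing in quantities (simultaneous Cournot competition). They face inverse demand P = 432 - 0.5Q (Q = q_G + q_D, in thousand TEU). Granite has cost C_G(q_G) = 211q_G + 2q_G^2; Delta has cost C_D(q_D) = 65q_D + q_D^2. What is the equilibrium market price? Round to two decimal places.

357.29

Granite's profit: π_G = (432 - 0.5Q)q_G - (211q_G + 2q_G²). Setting ∂π_G/∂q_G = 0: 221 - 5q_G - (1/2)(q_D) = 0.
Delta's first-order condition: 367 - 3q_D - (1/2)(q_G) = 0.
So q_G = (221 - (1/2)q_D)/5 and q_D = (367 - (1/2)q_G)/3.
Substituting one into the other gives q_G = 1918/59 and q_D = 116.9153.
Total output Q = 149.4237, so price P = 432 - (1/2)·149.4237 = 357.2881.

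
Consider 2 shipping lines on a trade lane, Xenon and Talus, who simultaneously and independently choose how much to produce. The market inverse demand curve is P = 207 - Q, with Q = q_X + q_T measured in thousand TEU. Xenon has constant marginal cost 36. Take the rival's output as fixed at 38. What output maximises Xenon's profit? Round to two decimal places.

With the rival's output fixed at 38, Xenon's profit is π_X = (207 - 38 - q_X)q_X - (36q_X) = (169 - q_X)q_X - (36q_X).
∂π_X/∂q_X = 133 - 2q_X = 0, so q_X = 133/2.

66.50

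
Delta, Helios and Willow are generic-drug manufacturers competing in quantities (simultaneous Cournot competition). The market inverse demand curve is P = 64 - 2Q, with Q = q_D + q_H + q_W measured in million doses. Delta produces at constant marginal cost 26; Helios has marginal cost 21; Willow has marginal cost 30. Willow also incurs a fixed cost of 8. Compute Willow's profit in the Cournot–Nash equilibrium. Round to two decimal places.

Delta's profit: π_D = (64 - 2Q)q_D - (26q_D). Setting ∂π_D/∂q_D = 0: 38 - 4q_D - 2(q_H + q_W) = 0.
Helios's profit: π_H = (64 - 2Q)q_H - (21q_H). Setting ∂π_H/∂q_H = 0: 43 - 4q_H - 2(q_D + q_W) = 0.
Willow's first-order condition: 34 - 4q_W - 2(q_D + q_H) = 0.
Summing all 3 equations gives 115 − 8Q = 0, hence Q = 115/8.
Back-substituting: q_D = (38 − 115/4)/2 = 37/8, q_H = (43 − 115/4)/2 = 57/8, q_W = (34 − 115/4)/2 = 21/8.
Price P = 64 - 2·(115/8) = 141/4.
Willow's profit: (141/4 - 30)·(21/8) - 8 = 185/32.

5.78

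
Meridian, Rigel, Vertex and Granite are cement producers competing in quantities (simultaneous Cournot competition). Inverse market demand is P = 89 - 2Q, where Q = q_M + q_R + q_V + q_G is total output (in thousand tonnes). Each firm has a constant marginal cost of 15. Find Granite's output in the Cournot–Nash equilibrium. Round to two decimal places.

A representative firm's profit is π_i = q_i(89 - 2Q) - 15q_i.
First-order condition (treating rivals' output as given): 74 - 4q_i - 2·Σ_{j≠i} q_j = 0.
By symmetry each firm produces the same amount; substituting Σ_{j≠i} q_j = 3q_i yields q_i = 74/10 = 37/5.

7.40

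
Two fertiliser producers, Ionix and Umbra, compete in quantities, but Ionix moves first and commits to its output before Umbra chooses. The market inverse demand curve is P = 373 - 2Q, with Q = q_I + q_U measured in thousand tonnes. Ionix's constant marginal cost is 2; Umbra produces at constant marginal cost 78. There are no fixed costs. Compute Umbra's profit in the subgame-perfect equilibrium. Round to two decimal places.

639.03

The follower Umbra best-responds to any q_I: π_U = (373 - 2Q)q_U - 78q_U.
Follower FOC: 295 - 2q_I - 4q_U = 0, so q_U(q_I) = (295 - 2q_I)/4.
Ionix substitutes q_U(q_I) into its own profit: π_I = q_I(373 - 2q_I - (295 - 2q_I)/2) - 2q_I = (451/2 - q_I)q_I - 2q_I.
Maximising: ∂π_I/∂q_I = 447/2 - 2q_I = 0, giving q_I = 447/4.
Then q_U = (295 - 2·(447/4))/4 = 143/8.
Price P = 373 - 2·(1037/8) = 455/4.
Umbra's profit: (455/4 - 78)·(143/8) = 639.0313.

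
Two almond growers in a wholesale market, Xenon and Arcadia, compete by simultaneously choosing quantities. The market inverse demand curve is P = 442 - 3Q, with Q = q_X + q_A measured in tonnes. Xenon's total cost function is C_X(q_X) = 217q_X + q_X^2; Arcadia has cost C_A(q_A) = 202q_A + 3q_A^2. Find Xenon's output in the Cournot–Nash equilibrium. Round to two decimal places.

Xenon's profit: π_X = (442 - 3Q)q_X - (217q_X + q_X²). Setting ∂π_X/∂q_X = 0: 225 - 8q_X - 3(q_A) = 0.
Arcadia's first-order condition: 240 - 12q_A - 3(q_X) = 0.
Best responses: q_X = (225 - 3q_A)/8, q_A = (240 - 3q_X)/12.
Substituting one into the other gives q_X = 660/29 and q_A = 415/29.

22.76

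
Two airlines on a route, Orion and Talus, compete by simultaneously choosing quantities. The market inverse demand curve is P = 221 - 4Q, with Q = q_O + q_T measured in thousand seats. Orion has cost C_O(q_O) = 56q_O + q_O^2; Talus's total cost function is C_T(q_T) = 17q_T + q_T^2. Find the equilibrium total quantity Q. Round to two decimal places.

26.36

Orion's profit: π_O = (221 - 4Q)q_O - (56q_O + q_O²). Setting ∂π_O/∂q_O = 0: 165 - 10q_O - 4(q_T) = 0.
Talus's first-order condition: 204 - 10q_T - 4(q_O) = 0.
Best responses: q_O = (165 - 4q_T)/10, q_T = (204 - 4q_O)/10.
Substituting one into the other gives q_O = 139/14 and q_T = 115/7.
Total output Q = 139/14 + 115/7 = 369/14.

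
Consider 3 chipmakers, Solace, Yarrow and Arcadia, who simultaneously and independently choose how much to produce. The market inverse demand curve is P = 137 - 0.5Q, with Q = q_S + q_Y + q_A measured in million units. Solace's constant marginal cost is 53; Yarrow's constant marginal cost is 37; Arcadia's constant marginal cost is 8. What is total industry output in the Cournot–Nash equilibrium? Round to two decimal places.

156.50

Solace's profit: π_S = (137 - 0.5Q)q_S - (53q_S). Setting ∂π_S/∂q_S = 0: 84 - q_S - (1/2)(q_Y + q_A) = 0.
Yarrow's first-order condition: 100 - q_Y - (1/2)(q_S + q_A) = 0.
Arcadia's profit: π_A = (137 - 0.5Q)q_A - (8q_A). Setting ∂π_A/∂q_A = 0: 129 - q_A - (1/2)(q_S + q_Y) = 0.
Adding the 3 conditions: 313 − Q − Q = 0, i.e. Q = 313/2.
Back-substituting: q_S = (84 − 313/4)/(1/2) = 23/2, q_Y = (100 − 313/4)/(1/2) = 87/2, q_A = (129 − 313/4)/(1/2) = 203/2.
Total output Q = 23/2 + 87/2 + 203/2 = 313/2.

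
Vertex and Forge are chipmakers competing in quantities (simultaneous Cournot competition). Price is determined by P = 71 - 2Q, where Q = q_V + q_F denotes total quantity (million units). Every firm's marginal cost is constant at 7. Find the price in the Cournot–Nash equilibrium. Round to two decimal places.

28.33

Each firm earns π_i = (71 - 2Q)q_i - 7q_i.
Setting ∂π_i/∂q_i = 0 with rivals' quantities fixed: 64 - 4q_i - 2q_j = 0.
By symmetry each firm produces the same amount; substituting q_j = q_i yields q_i = 64/6 = 32/3.
Total output Q = 64/3, so price P = 71 - 2·(64/3) = 85/3.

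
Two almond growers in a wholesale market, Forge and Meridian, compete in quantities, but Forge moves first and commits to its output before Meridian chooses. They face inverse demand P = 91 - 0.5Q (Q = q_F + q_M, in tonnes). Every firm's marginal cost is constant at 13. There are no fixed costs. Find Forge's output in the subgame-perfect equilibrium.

Solve by backward induction. Given q_F, the follower Meridian maximises π_M = (91 - (1/2)q_F - (1/2)q_M)q_M - 13q_M.
Follower FOC: 78 - (1/2)q_F - q_M = 0, so q_M(q_F) = (78 - (1/2)q_F).
The leader anticipates this reaction. Substituting into P = 91 - 0.5Q gives P = 52 - (1/4)q_F, so π_F = (52 - (1/4)q_F)q_F - 13q_F.
The leader's first-order condition 39 - (1/2)q_F = 0 yields q_F = 78.
Then q_M = (78 - (1/2)·78) = 39.

78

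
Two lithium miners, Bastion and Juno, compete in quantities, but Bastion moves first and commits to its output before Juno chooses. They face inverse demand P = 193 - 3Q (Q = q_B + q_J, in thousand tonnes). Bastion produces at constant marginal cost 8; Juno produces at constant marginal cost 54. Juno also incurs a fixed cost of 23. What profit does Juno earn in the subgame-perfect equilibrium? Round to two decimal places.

23.02

Solve by backward induction. Given q_B, the follower Juno maximises π_J = (193 - 3q_B - 3q_J)q_J - 54q_J.
Setting the follower's marginal profit to zero, 139 - 3q_B - 6q_J = 0, i.e. q_J = (139 - 3q_B)/6.
The leader anticipates this reaction. Substituting into P = 193 - 3Q gives P = 247/2 - (3/2)q_B, so π_B = (247/2 - (3/2)q_B)q_B - 8q_B.
Leader FOC: 231/2 - 3q_B = 0, so q_B = 77/2.
Then q_J = (139 - 3·(77/2))/6 = 47/12.
Price P = 193 - 3·(509/12) = 263/4.
Juno's profit: (263/4 - 54)·(47/12) - 23 = 1105/48.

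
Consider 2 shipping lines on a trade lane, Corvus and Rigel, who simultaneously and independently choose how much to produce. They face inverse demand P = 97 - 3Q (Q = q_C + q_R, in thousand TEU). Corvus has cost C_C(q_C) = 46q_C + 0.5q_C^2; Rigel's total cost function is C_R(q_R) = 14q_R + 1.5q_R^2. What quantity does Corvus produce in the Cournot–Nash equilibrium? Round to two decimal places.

3.89

Corvus's profit: π_C = (97 - 3Q)q_C - (46q_C + (1/2)q_C²). Setting ∂π_C/∂q_C = 0: 51 - 7q_C - 3(q_R) = 0.
Rigel's first-order condition: 83 - 9q_R - 3(q_C) = 0.
Best responses: q_C = (51 - 3q_R)/7, q_R = (83 - 3q_C)/9.
Substituting one into the other gives q_C = 35/9 and q_R = 214/27.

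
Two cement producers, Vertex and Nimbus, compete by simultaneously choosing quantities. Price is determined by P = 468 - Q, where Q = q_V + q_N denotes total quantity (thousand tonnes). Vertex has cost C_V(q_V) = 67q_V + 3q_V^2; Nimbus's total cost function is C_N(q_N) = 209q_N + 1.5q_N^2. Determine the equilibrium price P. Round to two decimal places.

Vertex's profit: π_V = (468 - Q)q_V - (67q_V + 3q_V²). Setting ∂π_V/∂q_V = 0: 401 - 8q_V - (q_N) = 0.
Nimbus's first-order condition: 259 - 5q_N - (q_V) = 0.
Best responses: q_V = (401 - q_N)/8, q_N = (259 - q_V)/5.
Substituting one into the other gives q_V = 582/13 and q_N = 557/13.
Total output Q = 1139/13, so price P = 468 - 1139/13 = 380.3846.

380.38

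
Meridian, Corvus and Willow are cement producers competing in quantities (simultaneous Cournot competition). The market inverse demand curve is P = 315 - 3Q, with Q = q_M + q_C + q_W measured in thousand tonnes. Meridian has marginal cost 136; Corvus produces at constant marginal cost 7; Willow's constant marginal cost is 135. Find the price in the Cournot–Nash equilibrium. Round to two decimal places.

148.25

Meridian's profit: π_M = (315 - 3Q)q_M - (136q_M). Setting ∂π_M/∂q_M = 0: 179 - 6q_M - 3(q_C + q_W) = 0.
Corvus's first-order condition: 308 - 6q_C - 3(q_M + q_W) = 0.
Willow's profit: π_W = (315 - 3Q)q_W - (135q_W). Setting ∂π_W/∂q_W = 0: 180 - 6q_W - 3(q_M + q_C) = 0.
Adding the 3 first-order conditions: 667 − 12Q = 0, so Q = 667/12.
Back-substituting: q_M = (179 − 667/4)/3 = 49/12, q_C = (308 − 667/4)/3 = 565/12, q_W = (180 − 667/4)/3 = 53/12.
Total output Q = 667/12, so price P = 315 - 3·(667/12) = 593/4.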